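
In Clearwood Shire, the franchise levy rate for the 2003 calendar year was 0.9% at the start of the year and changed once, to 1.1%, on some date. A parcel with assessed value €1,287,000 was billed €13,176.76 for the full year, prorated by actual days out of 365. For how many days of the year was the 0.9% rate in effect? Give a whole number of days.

Let d = days at the first rate; then 365 − d days at the second rate.
€1,287,000 × [0.9%·d + 1.1%·(365−d)] / 365 = €13,176.76
Solving gives d = 139, so the new rate took effect on 20 May 2003.

139 days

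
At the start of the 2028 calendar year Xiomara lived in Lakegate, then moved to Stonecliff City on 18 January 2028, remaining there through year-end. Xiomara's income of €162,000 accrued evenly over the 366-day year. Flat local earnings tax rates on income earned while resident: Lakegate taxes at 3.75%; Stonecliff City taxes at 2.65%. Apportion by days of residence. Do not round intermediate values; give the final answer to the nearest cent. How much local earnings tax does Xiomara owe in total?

Lakegate, 1 January – 17 January 2028: 17 days → €162,000 × 3.75% × 17/366 = €282.1721
Stonecliff City, 18 January – 31 December 2028: 349 days → €162,000 × 2.65% × 349/366 = €4,093.5984
Total = €4,375.7705

€4,375.77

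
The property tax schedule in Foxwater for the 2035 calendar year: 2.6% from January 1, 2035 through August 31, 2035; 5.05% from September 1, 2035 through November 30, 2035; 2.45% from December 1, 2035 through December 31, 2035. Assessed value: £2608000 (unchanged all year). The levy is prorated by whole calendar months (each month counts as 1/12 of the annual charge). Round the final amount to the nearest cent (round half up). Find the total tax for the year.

January 1 – August 31, 2035: 8 months at 2.6% → £2608000 × 2.6% × 8/12 = £45205.3333
September 1 – November 30, 2035: 3 months at 5.05% → £2608000 × 5.05% × 3/12 = £32926.0000
December 1 – December 31, 2035: 1 month at 2.45% → £2608000 × 2.45% × 1/12 = £5324.6667
Total = £83456.0000

£83456.00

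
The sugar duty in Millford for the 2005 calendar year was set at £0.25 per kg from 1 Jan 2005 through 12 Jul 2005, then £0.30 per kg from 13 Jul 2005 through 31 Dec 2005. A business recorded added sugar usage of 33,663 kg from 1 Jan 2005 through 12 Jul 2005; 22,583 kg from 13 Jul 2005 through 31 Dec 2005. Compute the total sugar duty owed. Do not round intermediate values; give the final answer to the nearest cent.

£15190.65

1 Jan – 12 Jul 2005: 33,663 kg at £0.25/kg → £8415.75
13 Jul – 31 Dec 2005: 22,583 kg at £0.30/kg → £6774.90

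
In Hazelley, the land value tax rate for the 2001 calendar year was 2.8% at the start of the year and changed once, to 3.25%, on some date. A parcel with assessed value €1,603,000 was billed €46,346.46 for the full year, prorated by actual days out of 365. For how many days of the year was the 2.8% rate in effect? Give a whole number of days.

Let d = days at the first rate; then 365 − d days at the second rate.
€1,603,000 × [2.8%·d + 3.25%·(365−d)] / 365 = €46,346.46
Solving gives d = 291, so the new rate took effect on 19 Oct 2001.

291 days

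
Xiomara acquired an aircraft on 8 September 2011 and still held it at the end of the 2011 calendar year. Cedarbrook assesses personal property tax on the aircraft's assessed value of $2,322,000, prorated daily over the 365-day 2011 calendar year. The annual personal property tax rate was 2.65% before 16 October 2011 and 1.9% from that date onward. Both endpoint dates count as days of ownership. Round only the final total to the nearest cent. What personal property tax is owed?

8 September – 15 October 2011: 38 days at 2.65% → $2,322,000 × 2.65% × 38/365 = $6,406.1753
16 October – 31 December 2011: 77 days at 1.9% → $2,322,000 × 1.9% × 77/365 = $9,307.0849
Total = $15,713.2603

$15,713.26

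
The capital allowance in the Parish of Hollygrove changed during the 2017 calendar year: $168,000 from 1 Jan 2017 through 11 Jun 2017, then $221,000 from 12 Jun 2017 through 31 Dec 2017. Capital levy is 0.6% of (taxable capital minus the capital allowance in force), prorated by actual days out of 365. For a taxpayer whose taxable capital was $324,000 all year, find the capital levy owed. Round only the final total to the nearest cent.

$759.14

1 Jan – 11 Jun 2017: 162 days, exemption $168,000 → ($324,000 − $168,000) × 0.6% × 162/365 = $415.4301
12 Jun – 31 Dec 2017: 203 days, exemption $221,000 → ($324,000 − $221,000) × 0.6% × 203/365 = $343.7096
Total = $759.1397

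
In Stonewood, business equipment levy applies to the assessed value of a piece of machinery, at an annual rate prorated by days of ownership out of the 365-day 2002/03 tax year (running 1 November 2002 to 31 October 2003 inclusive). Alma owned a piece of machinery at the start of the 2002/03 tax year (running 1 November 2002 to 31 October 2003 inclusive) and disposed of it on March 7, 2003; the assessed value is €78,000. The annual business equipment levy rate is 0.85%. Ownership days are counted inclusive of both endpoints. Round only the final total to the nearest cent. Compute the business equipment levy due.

Days held (November 1, 2002 – March 7, 2003): 127 out of 365
Tax = €78,000 × 0.85% × 127/365 = €230.6877

€230.69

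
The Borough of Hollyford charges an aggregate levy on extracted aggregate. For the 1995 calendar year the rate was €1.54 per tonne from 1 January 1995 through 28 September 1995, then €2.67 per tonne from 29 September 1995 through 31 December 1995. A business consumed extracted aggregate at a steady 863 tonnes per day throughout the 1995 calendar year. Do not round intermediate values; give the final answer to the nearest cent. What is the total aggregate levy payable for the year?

€576760.16

1 January – 28 September 1995: 271 days × 863 tonnes/day = 233,873 tonnes at €1.54/tonne → €360164.42
29 September – 31 December 1995: 94 days × 863 tonnes/day = 81,122 tonnes at €2.67/tonne → €216595.74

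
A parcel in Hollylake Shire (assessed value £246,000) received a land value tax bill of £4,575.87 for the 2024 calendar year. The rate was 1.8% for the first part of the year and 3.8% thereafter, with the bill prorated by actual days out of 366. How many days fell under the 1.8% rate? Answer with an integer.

355 days

Let d = days at the first rate; then 366 − d days at the second rate.
£246,000 × [1.8%·d + 3.8%·(366−d)] / 366 = £4,575.87
Solving gives d = 355, so the new rate took effect on December 21, 2024.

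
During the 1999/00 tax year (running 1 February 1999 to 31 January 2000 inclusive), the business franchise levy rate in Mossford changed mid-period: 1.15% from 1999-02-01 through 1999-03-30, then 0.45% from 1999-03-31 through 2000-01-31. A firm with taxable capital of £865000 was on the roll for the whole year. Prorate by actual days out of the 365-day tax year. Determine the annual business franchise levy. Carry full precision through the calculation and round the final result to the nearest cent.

£4854.66

1999-02-01 to 1999-03-30: 58 days at 1.15% → £865000 × 1.15% × 58/365 = £1580.6986
1999-03-31 to 2000-01-31: 307 days at 0.45% → £865000 × 0.45% × 307/365 = £3273.9658
Total = £4854.6644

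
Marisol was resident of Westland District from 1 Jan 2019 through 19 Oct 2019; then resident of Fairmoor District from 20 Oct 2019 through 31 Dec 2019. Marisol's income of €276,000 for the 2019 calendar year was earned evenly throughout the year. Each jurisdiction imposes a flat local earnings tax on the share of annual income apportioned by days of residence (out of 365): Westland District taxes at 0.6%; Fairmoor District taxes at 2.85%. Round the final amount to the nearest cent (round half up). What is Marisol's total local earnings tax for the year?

Westland District, 1 Jan – 19 Oct 2019: 292 days → €276,000 × 0.6% × 292/365 = €1,324.8000
Fairmoor District, 20 Oct – 31 Dec 2019: 73 days → €276,000 × 2.85% × 73/365 = €1,573.2000
Total = €2,898.0000

€2,898.00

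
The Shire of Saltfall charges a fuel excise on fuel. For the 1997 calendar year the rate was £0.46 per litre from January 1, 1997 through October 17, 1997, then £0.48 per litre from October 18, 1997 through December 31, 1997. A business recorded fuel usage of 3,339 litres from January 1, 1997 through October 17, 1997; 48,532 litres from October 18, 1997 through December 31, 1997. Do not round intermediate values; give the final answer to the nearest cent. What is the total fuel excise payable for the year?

January 1 – October 17, 1997: 3,339 litres at £0.46/litre → £1,535.94
October 18 – December 31, 1997: 48,532 litres at £0.48/litre → £23,295.36

£24,831.30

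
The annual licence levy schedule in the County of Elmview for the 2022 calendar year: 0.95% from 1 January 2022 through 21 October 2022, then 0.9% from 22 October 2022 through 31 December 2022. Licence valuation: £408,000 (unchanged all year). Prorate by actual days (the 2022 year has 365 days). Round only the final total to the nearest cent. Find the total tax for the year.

1 January – 21 October 2022: 294 days at 0.95% → £408,000 × 0.95% × 294/365 = £3,122.0384
22 October – 31 December 2022: 71 days at 0.9% → £408,000 × 0.9% × 71/365 = £714.2795
Total = £3,836.3178

£3,836.32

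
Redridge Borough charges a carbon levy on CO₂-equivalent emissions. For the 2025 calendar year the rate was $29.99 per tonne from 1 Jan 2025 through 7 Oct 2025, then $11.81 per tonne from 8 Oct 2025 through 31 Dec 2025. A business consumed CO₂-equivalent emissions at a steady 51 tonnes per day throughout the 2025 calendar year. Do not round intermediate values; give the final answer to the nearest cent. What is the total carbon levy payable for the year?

1 Jan – 7 Oct 2025: 280 days × 51 tonnes/day = 14,280 tonnes at $29.99/tonne → $428,257.20
8 Oct – 31 Dec 2025: 85 days × 51 tonnes/day = 4,335 tonnes at $11.81/tonne → $51,196.35

$479,453.55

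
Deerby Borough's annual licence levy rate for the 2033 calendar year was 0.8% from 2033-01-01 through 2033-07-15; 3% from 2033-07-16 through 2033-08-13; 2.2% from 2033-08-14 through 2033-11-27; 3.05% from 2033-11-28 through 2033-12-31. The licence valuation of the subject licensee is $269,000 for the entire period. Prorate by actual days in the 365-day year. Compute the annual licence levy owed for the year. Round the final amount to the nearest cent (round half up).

2033-01-01 to 2033-07-15: 196 days at 0.8% → $269,000 × 0.8% × 196/365 = $1,155.5945
2033-07-16 to 2033-08-13: 29 days at 3% → $269,000 × 3% × 29/365 = $641.1781
2033-08-14 to 2033-11-27: 106 days at 2.2% → $269,000 × 2.2% × 106/365 = $1,718.6521
2033-11-28 to 2033-12-31: 34 days at 3.05% → $269,000 × 3.05% × 34/365 = $764.2548
Total = $4,279.6795

$4,279.68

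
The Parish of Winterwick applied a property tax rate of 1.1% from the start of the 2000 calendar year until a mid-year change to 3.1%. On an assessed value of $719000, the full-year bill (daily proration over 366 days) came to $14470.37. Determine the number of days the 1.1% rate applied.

Let d = days at the first rate; then 366 − d days at the second rate.
$719000 × [1.1%·d + 3.1%·(366−d)] / 366 = $14470.37
Solving gives d = 199, so the new rate took effect on 18 July 2000.

199 days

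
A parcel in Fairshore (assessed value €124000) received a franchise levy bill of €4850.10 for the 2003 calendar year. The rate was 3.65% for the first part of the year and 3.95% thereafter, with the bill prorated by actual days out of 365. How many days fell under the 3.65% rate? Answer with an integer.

Let d = days at the first rate; then 365 − d days at the second rate.
€124000 × [3.65%·d + 3.95%·(365−d)] / 365 = €4850.10
Solving gives d = 47, so the new rate took effect on February 17, 2003.

47 days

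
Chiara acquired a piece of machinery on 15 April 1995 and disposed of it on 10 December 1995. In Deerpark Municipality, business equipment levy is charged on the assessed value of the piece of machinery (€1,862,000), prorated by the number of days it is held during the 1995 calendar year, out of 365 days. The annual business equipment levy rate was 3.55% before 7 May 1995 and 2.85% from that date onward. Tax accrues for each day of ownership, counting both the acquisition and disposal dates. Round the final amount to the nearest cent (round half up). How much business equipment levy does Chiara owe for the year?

€35,678.98

15 April – 6 May 1995: 22 days at 3.55% → €1,862,000 × 3.55% × 22/365 = €3,984.1699
7 May – 10 December 1995: 218 days at 2.85% → €1,862,000 × 2.85% × 218/365 = €31,694.8110
Total = €35,678.9808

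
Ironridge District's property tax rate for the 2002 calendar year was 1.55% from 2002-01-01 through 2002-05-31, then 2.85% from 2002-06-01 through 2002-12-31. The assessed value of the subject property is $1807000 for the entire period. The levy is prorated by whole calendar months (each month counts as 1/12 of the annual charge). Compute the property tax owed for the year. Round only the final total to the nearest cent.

2002-01-01 to 2002-05-31: 5 months at 1.55% → $1807000 × 1.55% × 5/12 = $11670.2083
2002-06-01 to 2002-12-31: 7 months at 2.85% → $1807000 × 2.85% × 7/12 = $30041.3750
Total = $41711.5833

$41711.58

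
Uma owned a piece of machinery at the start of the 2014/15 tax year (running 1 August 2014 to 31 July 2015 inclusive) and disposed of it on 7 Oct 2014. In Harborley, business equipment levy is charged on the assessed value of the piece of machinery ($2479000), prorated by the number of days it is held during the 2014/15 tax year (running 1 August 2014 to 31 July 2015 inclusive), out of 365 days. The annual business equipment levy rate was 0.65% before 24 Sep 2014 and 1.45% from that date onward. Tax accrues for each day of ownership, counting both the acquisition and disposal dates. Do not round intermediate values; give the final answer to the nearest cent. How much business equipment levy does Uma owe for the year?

1 Aug – 23 Sep 2014: 54 days at 0.65% → $2479000 × 0.65% × 54/365 = $2383.9151
24 Sep – 7 Oct 2014: 14 days at 1.45% → $2479000 × 1.45% × 14/365 = $1378.7315
Total = $3762.6466

$3762.65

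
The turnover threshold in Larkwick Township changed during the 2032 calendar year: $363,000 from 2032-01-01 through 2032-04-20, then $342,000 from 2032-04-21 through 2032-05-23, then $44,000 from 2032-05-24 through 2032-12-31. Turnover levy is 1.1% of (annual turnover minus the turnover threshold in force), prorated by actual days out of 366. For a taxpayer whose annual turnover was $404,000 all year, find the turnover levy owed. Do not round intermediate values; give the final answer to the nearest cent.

2032-01-01 to 2032-04-20: 111 days, exemption $363,000 → ($404,000 − $363,000) × 1.1% × 111/366 = $136.7787
2032-04-21 to 2032-05-23: 33 days, exemption $342,000 → ($404,000 − $342,000) × 1.1% × 33/366 = $61.4918
2032-05-24 to 2032-12-31: 222 days, exemption $44,000 → ($404,000 − $44,000) × 1.1% × 222/366 = $2,401.9672
Total = $2,600.2377

$2,600.24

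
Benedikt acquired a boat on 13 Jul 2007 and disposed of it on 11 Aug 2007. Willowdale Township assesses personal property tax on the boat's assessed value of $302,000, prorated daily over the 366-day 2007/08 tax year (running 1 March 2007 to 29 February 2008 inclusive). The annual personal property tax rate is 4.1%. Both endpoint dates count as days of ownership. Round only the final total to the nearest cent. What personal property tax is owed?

$1,014.92

Days held (13 Jul – 11 Aug 2007): 30 out of 366
Tax = $302,000 × 4.1% × 30/366 = $1,014.9180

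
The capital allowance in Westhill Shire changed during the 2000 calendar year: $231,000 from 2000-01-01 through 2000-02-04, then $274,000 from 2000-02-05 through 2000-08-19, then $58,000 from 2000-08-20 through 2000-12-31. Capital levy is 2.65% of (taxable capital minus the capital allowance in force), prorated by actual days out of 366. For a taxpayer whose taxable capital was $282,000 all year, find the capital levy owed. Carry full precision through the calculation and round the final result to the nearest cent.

$2,416.64

2000-01-01 to 2000-02-04: 35 days, exemption $231,000 → ($282,000 − $231,000) × 2.65% × 35/366 = $129.2418
2000-02-05 to 2000-08-19: 197 days, exemption $274,000 → ($282,000 − $274,000) × 2.65% × 197/366 = $114.1093
2000-08-20 to 2000-12-31: 134 days, exemption $58,000 → ($282,000 − $58,000) × 2.65% × 134/366 = $2,173.2896
Total = $2,416.6407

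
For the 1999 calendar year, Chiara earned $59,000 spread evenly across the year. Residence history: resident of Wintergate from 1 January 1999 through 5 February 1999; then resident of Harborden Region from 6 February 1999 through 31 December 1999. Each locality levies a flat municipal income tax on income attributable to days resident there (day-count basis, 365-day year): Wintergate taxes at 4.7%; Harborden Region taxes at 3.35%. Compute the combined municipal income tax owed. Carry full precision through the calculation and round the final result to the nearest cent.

Wintergate, 1 January – 5 February 1999: 36 days → $59,000 × 4.7% × 36/365 = $273.5014
Harborden Region, 6 February – 31 December 1999: 329 days → $59,000 × 3.35% × 329/365 = $1,781.5575
Total = $2,055.0589

$2,055.06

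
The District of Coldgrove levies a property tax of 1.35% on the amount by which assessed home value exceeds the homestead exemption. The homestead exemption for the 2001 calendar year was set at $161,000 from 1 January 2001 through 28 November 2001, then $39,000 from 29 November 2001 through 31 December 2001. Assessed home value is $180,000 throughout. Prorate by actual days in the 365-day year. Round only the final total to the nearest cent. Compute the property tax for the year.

1 January – 28 November 2001: 332 days, exemption $161,000 → ($180,000 − $161,000) × 1.35% × 332/365 = $233.3096
29 November – 31 December 2001: 33 days, exemption $39,000 → ($180,000 − $39,000) × 1.35% × 33/365 = $172.0973
Total = $405.4068

$405.41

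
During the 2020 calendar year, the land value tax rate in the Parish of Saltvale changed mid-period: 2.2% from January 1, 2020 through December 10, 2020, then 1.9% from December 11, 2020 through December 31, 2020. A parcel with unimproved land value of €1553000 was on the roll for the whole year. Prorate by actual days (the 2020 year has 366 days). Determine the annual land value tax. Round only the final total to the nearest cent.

January 1 – December 10, 2020: 345 days at 2.2% → €1553000 × 2.2% × 345/366 = €32205.6557
December 11 – December 31, 2020: 21 days at 1.9% → €1553000 × 1.9% × 21/366 = €1693.0246
Total = €33898.6803

€33898.68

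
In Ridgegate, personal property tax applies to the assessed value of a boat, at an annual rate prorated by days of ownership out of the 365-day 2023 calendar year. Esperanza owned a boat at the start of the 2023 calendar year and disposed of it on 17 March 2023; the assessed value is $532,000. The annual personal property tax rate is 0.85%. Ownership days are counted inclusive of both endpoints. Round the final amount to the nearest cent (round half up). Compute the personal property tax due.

Days held (1 January – 17 March 2023): 76 out of 365
Tax = $532,000 × 0.85% × 76/365 = $941.5671

$941.57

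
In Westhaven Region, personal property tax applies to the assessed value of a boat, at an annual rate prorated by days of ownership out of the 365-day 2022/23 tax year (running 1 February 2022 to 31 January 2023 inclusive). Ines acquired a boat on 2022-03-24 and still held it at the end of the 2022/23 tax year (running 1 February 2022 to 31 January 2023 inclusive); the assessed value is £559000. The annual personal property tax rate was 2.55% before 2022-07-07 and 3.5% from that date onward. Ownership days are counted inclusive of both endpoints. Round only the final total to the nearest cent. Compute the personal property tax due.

£15303.58

2022-03-24 to 2022-07-06: 105 days at 2.55% → £559000 × 2.55% × 105/365 = £4100.6096
2022-07-07 to 2023-01-31: 209 days at 3.5% → £559000 × 3.5% × 209/365 = £11202.9726
Total = £15303.5822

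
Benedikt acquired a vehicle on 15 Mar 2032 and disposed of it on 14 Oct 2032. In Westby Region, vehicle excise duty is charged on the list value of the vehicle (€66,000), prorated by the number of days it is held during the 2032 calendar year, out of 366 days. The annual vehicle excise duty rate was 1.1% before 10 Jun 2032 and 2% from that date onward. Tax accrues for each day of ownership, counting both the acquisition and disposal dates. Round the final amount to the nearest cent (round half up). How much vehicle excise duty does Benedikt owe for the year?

15 Mar – 9 Jun 2032: 87 days at 1.1% → €66,000 × 1.1% × 87/366 = €172.5738
10 Jun – 14 Oct 2032: 127 days at 2% → €66,000 × 2% × 127/366 = €458.0328
Total = €630.6066

€630.61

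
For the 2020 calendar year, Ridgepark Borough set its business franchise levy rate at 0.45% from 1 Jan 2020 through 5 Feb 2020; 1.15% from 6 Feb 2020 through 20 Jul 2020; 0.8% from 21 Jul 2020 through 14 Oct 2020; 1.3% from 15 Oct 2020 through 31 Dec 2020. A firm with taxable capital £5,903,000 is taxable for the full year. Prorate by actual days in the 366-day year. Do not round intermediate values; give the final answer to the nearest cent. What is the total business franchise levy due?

£60,852.51

1 Jan – 5 Feb 2020: 36 days at 0.45% → £5,903,000 × 0.45% × 36/366 = £2,612.8033
6 Feb – 20 Jul 2020: 166 days at 1.15% → £5,903,000 × 1.15% × 166/366 = £30,789.1448
21 Jul – 14 Oct 2020: 86 days at 0.8% → £5,903,000 × 0.8% × 86/366 = £11,096.3497
15 Oct – 31 Dec 2020: 78 days at 1.3% → £5,903,000 × 1.3% × 78/366 = £16,354.2131
Total = £60,852.5109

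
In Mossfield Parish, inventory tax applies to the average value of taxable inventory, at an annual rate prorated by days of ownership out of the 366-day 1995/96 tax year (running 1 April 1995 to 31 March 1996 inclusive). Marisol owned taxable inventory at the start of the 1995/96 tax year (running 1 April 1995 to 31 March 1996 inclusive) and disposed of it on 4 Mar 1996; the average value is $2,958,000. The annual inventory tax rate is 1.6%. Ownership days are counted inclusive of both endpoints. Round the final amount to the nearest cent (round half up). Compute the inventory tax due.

$43,836.59

Days held (1 Apr 1995 – 4 Mar 1996): 339 out of 366
Tax = $2,958,000 × 1.6% × 339/366 = $43,836.5902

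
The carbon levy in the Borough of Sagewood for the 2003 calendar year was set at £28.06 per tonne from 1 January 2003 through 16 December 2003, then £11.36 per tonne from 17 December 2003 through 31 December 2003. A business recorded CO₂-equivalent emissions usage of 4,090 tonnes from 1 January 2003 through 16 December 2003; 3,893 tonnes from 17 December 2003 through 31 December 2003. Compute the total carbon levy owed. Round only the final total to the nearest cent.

1 January – 16 December 2003: 4,090 tonnes at £28.06/tonne → £114765.40
17 December – 31 December 2003: 3,893 tonnes at £11.36/tonne → £44224.48

£158989.88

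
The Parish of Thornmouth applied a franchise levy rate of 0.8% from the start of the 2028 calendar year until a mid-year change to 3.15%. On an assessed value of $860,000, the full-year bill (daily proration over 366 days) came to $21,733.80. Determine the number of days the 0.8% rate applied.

Let d = days at the first rate; then 366 − d days at the second rate.
$860,000 × [0.8%·d + 3.15%·(366−d)] / 366 = $21,733.80
Solving gives d = 97, so the new rate took effect on 7 April 2028.

97 days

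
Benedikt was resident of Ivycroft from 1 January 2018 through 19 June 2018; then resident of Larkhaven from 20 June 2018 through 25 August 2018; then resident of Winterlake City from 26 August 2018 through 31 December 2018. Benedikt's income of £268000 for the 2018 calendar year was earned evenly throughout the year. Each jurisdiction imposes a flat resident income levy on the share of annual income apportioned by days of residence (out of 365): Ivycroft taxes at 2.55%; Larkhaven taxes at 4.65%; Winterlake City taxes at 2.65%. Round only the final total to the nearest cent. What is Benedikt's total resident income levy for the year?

Ivycroft, 1 January – 19 June 2018: 170 days → £268000 × 2.55% × 170/365 = £3182.9589
Larkhaven, 20 June – 25 August 2018: 67 days → £268000 × 4.65% × 67/365 = £2287.5452
Winterlake City, 26 August – 31 December 2018: 128 days → £268000 × 2.65% × 128/365 = £2490.5644
Total = £7961.0685

£7961.07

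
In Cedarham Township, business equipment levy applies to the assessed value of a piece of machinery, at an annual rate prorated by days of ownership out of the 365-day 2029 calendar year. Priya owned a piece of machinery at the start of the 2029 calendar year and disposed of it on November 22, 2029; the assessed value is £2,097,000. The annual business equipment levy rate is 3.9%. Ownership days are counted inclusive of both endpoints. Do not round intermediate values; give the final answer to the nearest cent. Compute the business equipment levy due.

£73,044.54

Days held (January 1 – November 22, 2029): 326 out of 365
Tax = £2,097,000 × 3.9% × 326/365 = £73,044.5425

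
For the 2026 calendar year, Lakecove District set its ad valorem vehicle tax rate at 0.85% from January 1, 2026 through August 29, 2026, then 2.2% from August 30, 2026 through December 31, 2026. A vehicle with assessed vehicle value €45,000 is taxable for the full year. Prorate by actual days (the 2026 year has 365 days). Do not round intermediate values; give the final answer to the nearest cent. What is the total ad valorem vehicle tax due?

€588.88

January 1 – August 29, 2026: 241 days at 0.85% → €45,000 × 0.85% × 241/365 = €252.5548
August 30 – December 31, 2026: 124 days at 2.2% → €45,000 × 2.2% × 124/365 = €336.3288
Total = €588.8836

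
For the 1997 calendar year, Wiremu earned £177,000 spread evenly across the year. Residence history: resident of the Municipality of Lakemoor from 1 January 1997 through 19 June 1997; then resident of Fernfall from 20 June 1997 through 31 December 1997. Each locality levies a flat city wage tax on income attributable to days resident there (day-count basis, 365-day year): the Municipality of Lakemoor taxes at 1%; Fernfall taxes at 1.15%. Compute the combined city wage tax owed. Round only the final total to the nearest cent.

£1,911.84

The Municipality of Lakemoor, 1 January – 19 June 1997: 170 days → £177,000 × 1% × 170/365 = £824.3836
Fernfall, 20 June – 31 December 1997: 195 days → £177,000 × 1.15% × 195/365 = £1,087.4589
Total = £1,911.8425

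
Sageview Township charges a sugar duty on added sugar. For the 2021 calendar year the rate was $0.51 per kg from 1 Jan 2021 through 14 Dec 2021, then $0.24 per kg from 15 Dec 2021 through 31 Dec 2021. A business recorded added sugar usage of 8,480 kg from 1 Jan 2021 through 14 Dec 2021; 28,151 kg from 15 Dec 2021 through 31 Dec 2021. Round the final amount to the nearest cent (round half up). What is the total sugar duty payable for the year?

1 Jan – 14 Dec 2021: 8,480 kg at $0.51/kg → $4,324.80
15 Dec – 31 Dec 2021: 28,151 kg at $0.24/kg → $6,756.24

$11,081.04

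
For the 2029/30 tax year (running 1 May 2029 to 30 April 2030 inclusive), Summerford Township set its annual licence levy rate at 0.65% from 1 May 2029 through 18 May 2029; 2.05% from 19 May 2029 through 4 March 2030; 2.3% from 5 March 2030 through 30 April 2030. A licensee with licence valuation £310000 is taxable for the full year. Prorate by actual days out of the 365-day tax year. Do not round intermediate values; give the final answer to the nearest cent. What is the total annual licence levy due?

£6262.00

1 May – 18 May 2029: 18 days at 0.65% → £310000 × 0.65% × 18/365 = £99.3699
19 May 2029 – 4 March 2030: 290 days at 2.05% → £310000 × 2.05% × 290/365 = £5049.1781
5 March – 30 April 2030: 57 days at 2.3% → £310000 × 2.3% × 57/365 = £1113.4521
Total = £6262.0000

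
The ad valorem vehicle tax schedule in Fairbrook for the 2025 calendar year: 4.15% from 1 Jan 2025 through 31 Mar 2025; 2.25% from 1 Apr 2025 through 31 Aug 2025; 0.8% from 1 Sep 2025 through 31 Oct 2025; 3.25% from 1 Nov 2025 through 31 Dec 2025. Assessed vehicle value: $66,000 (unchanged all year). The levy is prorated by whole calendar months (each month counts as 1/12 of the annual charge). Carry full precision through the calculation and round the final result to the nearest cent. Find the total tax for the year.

1 Jan – 31 Mar 2025: 3 months at 4.15% → $66,000 × 4.15% × 3/12 = $684.7500
1 Apr – 31 Aug 2025: 5 months at 2.25% → $66,000 × 2.25% × 5/12 = $618.7500
1 Sep – 31 Oct 2025: 2 months at 0.8% → $66,000 × 0.8% × 2/12 = $88.0000
1 Nov – 31 Dec 2025: 2 months at 3.25% → $66,000 × 3.25% × 2/12 = $357.5000
Total = $1,749.0000

$1,749.00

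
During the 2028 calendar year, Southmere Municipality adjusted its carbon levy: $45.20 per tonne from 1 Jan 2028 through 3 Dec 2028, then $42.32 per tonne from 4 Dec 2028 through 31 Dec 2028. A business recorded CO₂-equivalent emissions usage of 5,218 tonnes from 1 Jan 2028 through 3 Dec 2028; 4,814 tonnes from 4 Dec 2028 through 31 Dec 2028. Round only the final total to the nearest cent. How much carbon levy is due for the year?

1 Jan – 3 Dec 2028: 5,218 tonnes at $45.20/tonne → $235,853.60
4 Dec – 31 Dec 2028: 4,814 tonnes at $42.32/tonne → $203,728.48

$439,582.08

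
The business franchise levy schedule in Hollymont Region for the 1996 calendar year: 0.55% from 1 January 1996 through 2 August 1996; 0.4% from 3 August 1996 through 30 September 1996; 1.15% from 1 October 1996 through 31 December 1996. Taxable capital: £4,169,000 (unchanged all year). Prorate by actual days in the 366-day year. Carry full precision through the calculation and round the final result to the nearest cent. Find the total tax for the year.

1 January – 2 August 1996: 215 days at 0.55% → £4,169,000 × 0.55% × 215/366 = £13,469.5150
3 August – 30 September 1996: 59 days at 0.4% → £4,169,000 × 0.4% × 59/366 = £2,688.2077
1 October – 31 December 1996: 92 days at 1.15% → £4,169,000 × 1.15% × 92/366 = £12,051.3716
Total = £28,209.0943

£28,209.09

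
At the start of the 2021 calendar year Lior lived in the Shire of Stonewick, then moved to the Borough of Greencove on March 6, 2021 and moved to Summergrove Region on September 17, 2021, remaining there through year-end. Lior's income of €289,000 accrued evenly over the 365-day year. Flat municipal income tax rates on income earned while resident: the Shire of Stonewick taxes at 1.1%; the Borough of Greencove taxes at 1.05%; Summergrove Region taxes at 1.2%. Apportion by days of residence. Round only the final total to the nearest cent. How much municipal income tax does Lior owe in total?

€3,185.73

The Shire of Stonewick, January 1 – March 5, 2021: 64 days → €289,000 × 1.1% × 64/365 = €557.4137
The Borough of Greencove, March 6 – September 16, 2021: 195 days → €289,000 × 1.05% × 195/365 = €1,621.1712
Summergrove Region, September 17 – December 31, 2021: 106 days → €289,000 × 1.2% × 106/365 = €1,007.1452
Total = €3,185.7301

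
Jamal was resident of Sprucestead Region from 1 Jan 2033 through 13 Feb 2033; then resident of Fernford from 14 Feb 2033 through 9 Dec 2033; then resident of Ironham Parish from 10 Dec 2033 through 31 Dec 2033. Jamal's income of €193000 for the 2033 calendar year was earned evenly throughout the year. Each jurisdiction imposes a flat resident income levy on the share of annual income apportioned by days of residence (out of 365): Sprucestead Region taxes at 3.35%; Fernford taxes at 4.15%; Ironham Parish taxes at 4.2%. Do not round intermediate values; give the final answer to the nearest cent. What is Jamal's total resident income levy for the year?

Sprucestead Region, 1 Jan – 13 Feb 2033: 44 days → €193000 × 3.35% × 44/365 = €779.4027
Fernford, 14 Feb – 9 Dec 2033: 299 days → €193000 × 4.15% × 299/365 = €6561.2068
Ironham Parish, 10 Dec – 31 Dec 2033: 22 days → €193000 × 4.2% × 22/365 = €488.5808
Total = €7829.1904

€7829.19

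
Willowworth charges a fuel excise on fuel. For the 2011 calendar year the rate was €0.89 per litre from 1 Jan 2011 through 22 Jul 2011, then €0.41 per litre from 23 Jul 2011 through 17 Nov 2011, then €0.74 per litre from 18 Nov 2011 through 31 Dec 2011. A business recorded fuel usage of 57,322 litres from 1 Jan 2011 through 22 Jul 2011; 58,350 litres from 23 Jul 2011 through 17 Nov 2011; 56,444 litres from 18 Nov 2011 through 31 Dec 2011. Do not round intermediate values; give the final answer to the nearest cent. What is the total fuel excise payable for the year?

€116,708.64

1 Jan – 22 Jul 2011: 57,322 litres at €0.89/litre → €51,016.58
23 Jul – 17 Nov 2011: 58,350 litres at €0.41/litre → €23,923.50
18 Nov – 31 Dec 2011: 56,444 litres at €0.74/litre → €41,768.56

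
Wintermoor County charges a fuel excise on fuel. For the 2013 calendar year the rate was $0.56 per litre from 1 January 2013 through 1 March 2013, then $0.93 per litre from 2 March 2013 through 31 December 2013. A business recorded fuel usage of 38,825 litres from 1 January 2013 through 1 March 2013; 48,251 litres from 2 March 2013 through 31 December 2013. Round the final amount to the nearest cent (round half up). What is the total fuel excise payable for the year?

$66,615.43

1 January – 1 March 2013: 38,825 litres at $0.56/litre → $21,742.00
2 March – 31 December 2013: 48,251 litres at $0.93/litre → $44,873.43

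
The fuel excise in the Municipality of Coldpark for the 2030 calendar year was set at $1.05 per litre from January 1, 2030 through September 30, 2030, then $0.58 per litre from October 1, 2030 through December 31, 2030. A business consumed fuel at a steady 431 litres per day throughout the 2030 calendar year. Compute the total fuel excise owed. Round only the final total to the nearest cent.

$146,544.31

January 1 – September 30, 2030: 273 days × 431 litres/day = 117,663 litres at $1.05/litre → $123,546.15
October 1 – December 31, 2030: 92 days × 431 litres/day = 39,652 litres at $0.58/litre → $22,998.16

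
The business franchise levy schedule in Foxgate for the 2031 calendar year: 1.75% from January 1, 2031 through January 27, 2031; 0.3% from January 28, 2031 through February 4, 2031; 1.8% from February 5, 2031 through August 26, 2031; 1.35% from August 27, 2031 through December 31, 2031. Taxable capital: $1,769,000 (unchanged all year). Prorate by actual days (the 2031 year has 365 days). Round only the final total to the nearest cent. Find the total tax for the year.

January 1 – January 27, 2031: 27 days at 1.75% → $1,769,000 × 1.75% × 27/365 = $2,290.0068
January 28 – February 4, 2031: 8 days at 0.3% → $1,769,000 × 0.3% × 8/365 = $116.3178
February 5 – August 26, 2031: 203 days at 1.8% → $1,769,000 × 1.8% × 203/365 = $17,709.3863
August 27 – December 31, 2031: 127 days at 1.35% → $1,769,000 × 1.35% × 127/365 = $8,309.4534
Total = $28,425.1644

$28,425.16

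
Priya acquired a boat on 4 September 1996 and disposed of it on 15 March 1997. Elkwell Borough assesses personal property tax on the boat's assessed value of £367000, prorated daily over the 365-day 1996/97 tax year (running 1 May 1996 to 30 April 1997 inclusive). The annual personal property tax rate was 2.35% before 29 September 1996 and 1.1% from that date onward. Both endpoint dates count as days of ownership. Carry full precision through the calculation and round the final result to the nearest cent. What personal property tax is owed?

4 September – 28 September 1996: 25 days at 2.35% → £367000 × 2.35% × 25/365 = £590.7192
29 September 1996 – 15 March 1997: 168 days at 1.1% → £367000 × 1.1% × 168/365 = £1858.1260
Total = £2448.8452

£2448.85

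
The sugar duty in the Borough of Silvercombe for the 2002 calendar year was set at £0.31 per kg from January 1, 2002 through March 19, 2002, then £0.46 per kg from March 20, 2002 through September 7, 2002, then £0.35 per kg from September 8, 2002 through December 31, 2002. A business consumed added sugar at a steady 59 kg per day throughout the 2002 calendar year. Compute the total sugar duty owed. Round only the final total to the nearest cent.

January 1 – March 19, 2002: 78 days × 59 kg/day = 4,602 kg at £0.31/kg → £1,426.62
March 20 – September 7, 2002: 172 days × 59 kg/day = 10,148 kg at £0.46/kg → £4,668.08
September 8 – December 31, 2002: 115 days × 59 kg/day = 6,785 kg at £0.35/kg → £2,374.75

£8,469.45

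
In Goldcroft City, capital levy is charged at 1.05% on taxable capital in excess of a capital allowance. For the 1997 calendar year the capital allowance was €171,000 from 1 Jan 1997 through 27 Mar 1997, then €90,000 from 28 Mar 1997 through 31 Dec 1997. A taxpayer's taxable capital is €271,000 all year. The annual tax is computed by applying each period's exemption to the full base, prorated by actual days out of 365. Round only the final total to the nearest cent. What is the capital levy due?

€1,700.11

1 Jan – 27 Mar 1997: 86 days, exemption €171,000 → (€271,000 − €171,000) × 1.05% × 86/365 = €247.3973
28 Mar – 31 Dec 1997: 279 days, exemption €90,000 → (€271,000 − €90,000) × 1.05% × 279/365 = €1,452.7110
Total = €1,700.1082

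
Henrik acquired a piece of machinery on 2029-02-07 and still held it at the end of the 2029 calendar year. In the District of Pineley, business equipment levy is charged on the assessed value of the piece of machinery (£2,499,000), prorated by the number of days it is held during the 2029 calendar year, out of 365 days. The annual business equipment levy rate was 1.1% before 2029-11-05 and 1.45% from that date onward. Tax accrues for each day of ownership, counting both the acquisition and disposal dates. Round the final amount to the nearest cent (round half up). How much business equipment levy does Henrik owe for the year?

£26,068.34

2029-02-07 to 2029-11-04: 271 days at 1.1% → £2,499,000 × 1.1% × 271/365 = £20,409.6411
2029-11-05 to 2029-12-31: 57 days at 1.45% → £2,499,000 × 1.45% × 57/365 = £5,658.6945
Total = £26,068.3356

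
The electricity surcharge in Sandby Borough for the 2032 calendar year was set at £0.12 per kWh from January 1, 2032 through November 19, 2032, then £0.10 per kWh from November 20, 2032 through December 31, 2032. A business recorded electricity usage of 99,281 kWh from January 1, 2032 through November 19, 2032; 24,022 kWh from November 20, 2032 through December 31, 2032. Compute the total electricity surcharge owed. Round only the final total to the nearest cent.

January 1 – November 19, 2032: 99,281 kWh at £0.12/kWh → £11,913.72
November 20 – December 31, 2032: 24,022 kWh at £0.10/kWh → £2,402.20

£14,315.92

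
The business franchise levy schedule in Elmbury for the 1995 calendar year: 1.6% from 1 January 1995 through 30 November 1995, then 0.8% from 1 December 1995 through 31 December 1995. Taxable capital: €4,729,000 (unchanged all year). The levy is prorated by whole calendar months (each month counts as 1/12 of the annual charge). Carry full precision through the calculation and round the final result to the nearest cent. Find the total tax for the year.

€72,511.33

1 January – 30 November 1995: 11 months at 1.6% → €4,729,000 × 1.6% × 11/12 = €69,358.6667
1 December – 31 December 1995: 1 month at 0.8% → €4,729,000 × 0.8% × 1/12 = €3,152.6667
Total = €72,511.3333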